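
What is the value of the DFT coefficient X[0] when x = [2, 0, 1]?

X[0] = Σ(n=0 to 2) x[n] · ω_3^0 = Σ x[n]
= (2) + (0) + (1)

X[0] = 3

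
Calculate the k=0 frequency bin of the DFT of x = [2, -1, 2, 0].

X[0] = Σ(n=0 to 3) x[n] · ω_4^0 = Σ x[n]
= (2) + (-1) + (2) + (0)

X[0] = 3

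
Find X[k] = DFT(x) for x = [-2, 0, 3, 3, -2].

X[k] = Σ(n=0 to 4) x[n] · ω_5^(nk)
where ω_5 = e^(-2πi/5)

Computing each X[k]:
X[0] = 2
X[1] = -7.4721-1.9021i
X[2] = 1.4721-1.1756i
X[3] = 1.4721+1.1756i
X[4] = -7.4721+1.9021i

X = [2, -7.4721-1.9021i, 1.4721-1.1756i, 1.4721+1.1756i, -7.4721+1.9021i]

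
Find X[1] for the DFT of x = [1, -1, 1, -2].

X[1] = Σ(n=0 to 3) x[n] · ω_4^(1n) where ω_4 = e^(-2πi/4)
= (1)·ω_4^0 + (-1)·ω_4^1 + (1)·ω_4^2 + (-2)·ω_4^3

X[1] = -1i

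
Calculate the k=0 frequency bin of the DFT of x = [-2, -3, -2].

X[0] = Σ(n=0 to 2) x[n] · ω_3^0 = Σ x[n]
= (-2) + (-3) + (-2)

X[0] = -7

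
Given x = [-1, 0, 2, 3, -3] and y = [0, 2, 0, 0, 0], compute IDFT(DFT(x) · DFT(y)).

(x ⊛ y)[n] = Σ(m=0 to 4) x[m] · y[(n-m) mod 5]

Computing each output sample:
(x ⊛ y)[0] = -6
(x ⊛ y)[1] = -2
(x ⊛ y)[2] = 0
(x ⊛ y)[3] = 4
(x ⊛ y)[4] = 6

x ⊛ y = [-6, -2, 0, 4, 6]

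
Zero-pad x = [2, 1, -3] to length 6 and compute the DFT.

Original 3-point DFT: [0, 3.0000-3.4641i, 3.0000+3.4641i]
Zero-padded 6-point DFT provides frequency interpolation.

DFT_6([x, 0, ...]) = [0, 4.0000+1.7321i, 3.0000-3.4641i, -2, 3.0000+3.4641i, 4.0000-1.7321i]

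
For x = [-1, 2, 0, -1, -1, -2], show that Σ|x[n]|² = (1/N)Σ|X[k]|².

Time domain:
Σ|x[n]|² = |-1|² + |2|² + |0|² + |-1|² + |-1|² + |-2|² = 11.0000

Frequency domain:
(1/6)Σ|X[k]|² = (1/6)(|-3|² + |0.5000-4.3301i|² + |-1.5000-2.5981i|² + |-1|² + |-1.5000+2.5981i|² + |0.5000+4.3301i|²) = (1/6)·66.0000 = 11.0000

Both sides agree, confirming Parseval's theorem.

Σ|x[n]|² = (1/N)Σ|X[k]|² = 11.0000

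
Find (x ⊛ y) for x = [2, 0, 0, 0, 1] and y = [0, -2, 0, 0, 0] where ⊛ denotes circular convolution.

(x ⊛ y)[n] = Σ(m=0 to 4) x[m] · y[(n-m) mod 5]

Computing each output sample:
(x ⊛ y)[0] = -2
(x ⊛ y)[1] = -4
(x ⊛ y)[2] = 0
(x ⊛ y)[3] = 0
(x ⊛ y)[4] = 0

x ⊛ y = [-2, -4, 0, 0, 0]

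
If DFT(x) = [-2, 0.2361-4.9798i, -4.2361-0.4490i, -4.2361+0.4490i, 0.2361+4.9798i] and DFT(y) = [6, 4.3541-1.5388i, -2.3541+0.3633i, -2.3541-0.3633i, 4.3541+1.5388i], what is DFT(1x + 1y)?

By linearity: DFT(1x + 1y) = 1·DFT(x) + 1·DFT(y)
= 1·[-2, 0.2361-4.9798i, -4.2361-0.4490i, -4.2361+0.4490i, 0.2361+4.9798i] + 1·[6, 4.3541-1.5388i, -2.3541+0.3633i, -2.3541-0.3633i, 4.3541+1.5388i]

Computing element-wise:
Z[0] = 1·(-2) + 1·(6) = 4
Z[1] = 1·(0.2361-4.9798i) + 1·(4.3541-1.5388i) = 4.5902-6.5186i
Z[2] = 1·(-4.2361-0.4490i) + 1·(-2.3541+0.3633i) = -6.5902-0.0857i
Z[3] = 1·(-4.2361+0.4490i) + 1·(-2.3541-0.3633i) = -6.5902+0.0857i
Z[4] = 1·(0.2361+4.9798i) + 1·(4.3541+1.5388i) = 4.5902+6.5186i

DFT(1x + 1y) = 1·X + 1·Y = [4, 4.5902-6.5186i, -6.5902-0.0857i, -6.5902+0.0857i, 4.5902+6.5186i]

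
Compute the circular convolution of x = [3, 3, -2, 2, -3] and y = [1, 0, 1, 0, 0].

(x ⊛ y)[n] = Σ(m=0 to 4) x[m] · y[(n-m) mod 5]

Computing each output sample:
(x ⊛ y)[0] = 5
(x ⊛ y)[1] = 0
(x ⊛ y)[2] = 1
(x ⊛ y)[3] = 5
(x ⊛ y)[4] = -5

x ⊛ y = [5, 0, 1, 5, -5]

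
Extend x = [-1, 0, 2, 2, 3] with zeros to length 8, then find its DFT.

Original 5-point DFT: [6, -3.3090+2.8532i, -2.1910+1.7634i, -2.1910-1.7634i, -3.3090-2.8532i]
Zero-padded 8-point DFT provides frequency interpolation.

DFT_8([x, 0, ...]) = [6, -5.4142-3.4142i, 2i, -2.5858+0.5858i, 2, -2.5858-0.5858i, -2i, -5.4142+3.4142i]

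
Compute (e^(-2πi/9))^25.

Since ω_9^9 = 1, powers reduce modulo 9.
25 mod 9 = 7
So ω_9^25 = ω_9^7 = e^(-2πi·7/9)

ω_9^25 = ω_9^7 = 0.1736+0.9848i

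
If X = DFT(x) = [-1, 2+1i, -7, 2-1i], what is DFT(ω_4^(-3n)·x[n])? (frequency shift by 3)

Modulation property: DFT(ω_4^(-3n)·x[n]) = X[(k-3) mod 4], so circularly shift X by 3 positions.

X[k-3] = [2+1i, -7, 2-1i, -1]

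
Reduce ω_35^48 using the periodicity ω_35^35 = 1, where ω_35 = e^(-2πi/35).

Since ω_35^35 = 1, powers reduce modulo 35.
48 mod 35 = 13
So ω_35^48 = ω_35^13 = e^(-2πi·13/35)

ω_35^48 = ω_35^13 = -0.6911-0.7228i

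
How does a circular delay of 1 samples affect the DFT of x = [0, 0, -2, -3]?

Time shift by 1: X_shifted[k] = ω_4^(1k) · X[k]
Shifted x = [-3, 0, 0, -2]

DFT(x[n-1]) = [-5, -3-2i, -1, -3+2i]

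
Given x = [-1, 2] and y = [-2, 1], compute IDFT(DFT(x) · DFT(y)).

(x ⊛ y)[n] = Σ(m=0 to 1) x[m] · y[(n-m) mod 2]

Computing each output sample:
(x ⊛ y)[0] = 4
(x ⊛ y)[1] = -5

x ⊛ y = [4, -5]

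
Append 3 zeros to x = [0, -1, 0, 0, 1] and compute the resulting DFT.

Original 5-point DFT: [0, 1.9021i, 1.1756i, -1.1756i, -1.9021i]
Zero-padded 8-point DFT provides frequency interpolation.

DFT_8([x, 0, ...]) = [0, -1.7071+0.7071i, 1+1i, -0.2929+0.7071i, 2, -0.2929-0.7071i, 1-1i, -1.7071-0.7071i]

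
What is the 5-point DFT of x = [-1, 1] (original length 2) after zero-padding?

Original 2-point DFT: [0, -2]
Zero-padded 5-point DFT provides frequency interpolation.

DFT_5([x, 0, ...]) = [0, -0.6910-0.9511i, -1.8090-0.5878i, -1.8090+0.5878i, -0.6910+0.9511i]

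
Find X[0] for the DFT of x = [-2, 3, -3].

X[0] = Σ(n=0 to 2) x[n] · ω_3^0 = Σ x[n]
= (-2) + (3) + (-3)

X[0] = -2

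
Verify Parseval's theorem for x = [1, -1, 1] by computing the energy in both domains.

Time domain:
Σ|x[n]|² = |1|² + |-1|² + |1|² = 3.0000

Frequency domain:
(1/3)Σ|X[k]|² = (1/3)(|1|² + |1.0000+1.7321i|² + |1.0000-1.7321i|²) = (1/3)·9.0000 = 3.0000

Both sides agree, confirming Parseval's theorem.

Σ|x[n]|² = (1/N)Σ|X[k]|² = 3.0000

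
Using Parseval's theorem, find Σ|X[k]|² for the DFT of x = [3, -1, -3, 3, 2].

Parseval: Σ|x[n]|² = (1/N)Σ|X[k]|², so Σ|X[k]|² = N·Σ|x[n]|² = 5·32.0000

Σ|X[k]|² = N·Σ|x[n]|² = 5·32.0000 = 160.0000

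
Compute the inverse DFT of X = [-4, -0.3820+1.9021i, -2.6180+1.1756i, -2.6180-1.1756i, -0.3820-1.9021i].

x[n] = (1/5) Σ(k=0 to 4) X[k] · e^(2πikn/5)

Computing each x[n]:
x[0] = -2
x[1] = -1
x[2] = -1
x[3] = -1
x[4] = 1

x = [-2, -1, -1, -1, 1]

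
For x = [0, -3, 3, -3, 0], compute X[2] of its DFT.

X[2] = Σ(n=0 to 4) x[n] · ω_5^(2n) where ω_5 = e^(-2πi/5)
= (0)·ω_5^0 + (-3)·ω_5^2 + (3)·ω_5^4 + (-3)·ω_5^6 + (0)·ω_5^8

X[2] = 2.4271+7.4697i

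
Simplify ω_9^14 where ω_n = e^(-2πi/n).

Since ω_9^9 = 1, powers reduce modulo 9.
14 mod 9 = 5
So ω_9^14 = ω_9^5 = e^(-2πi·5/9)

ω_9^14 = ω_9^5 = -0.9397+0.3420i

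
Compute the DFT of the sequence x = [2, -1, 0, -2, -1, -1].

X[k] = Σ(n=0 to 5) x[n] · ω_6^(nk)
where ω_6 = e^(-2πi/6)

Computing each X[k]:
X[0] = -3
X[1] = 3.5000-0.8660i
X[2] = 1.5000+0.8660i
X[3] = 5
X[4] = 1.5000-0.8660i
X[5] = 3.5000+0.8660i

X = [-3, 3.5000-0.8660i, 1.5000+0.8660i, 5, 1.5000-0.8660i, 3.5000+0.8660i]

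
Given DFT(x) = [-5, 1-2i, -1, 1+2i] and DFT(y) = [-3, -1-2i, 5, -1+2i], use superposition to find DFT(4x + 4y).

By linearity: DFT(4x + 4y) = 4·DFT(x) + 4·DFT(y)
= 4·[-5, 1-2i, -1, 1+2i] + 4·[-3, -1-2i, 5, -1+2i]

Computing element-wise:
Z[0] = 4·(-5) + 4·(-3) = -32
Z[1] = 4·(1-2i) + 4·(-1-2i) = -16i
Z[2] = 4·(-1) + 4·(5) = 16
Z[3] = 4·(1+2i) + 4·(-1+2i) = 16i

DFT(4x + 4y) = 4·X + 4·Y = [-32, -16i, 16, 16i]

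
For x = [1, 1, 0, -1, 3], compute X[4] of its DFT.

X[4] = Σ(n=0 to 4) x[n] · ω_5^(4n) where ω_5 = e^(-2πi/5)
= (1)·ω_5^0 + (1)·ω_5^4 + (0)·ω_5^8 + (-1)·ω_5^12 + (3)·ω_5^16

X[4] = 3.0451-1.3143i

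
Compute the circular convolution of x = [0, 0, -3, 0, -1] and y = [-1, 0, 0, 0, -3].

(x ⊛ y)[n] = Σ(m=0 to 4) x[m] · y[(n-m) mod 5]

Computing each output sample:
(x ⊛ y)[0] = 0
(x ⊛ y)[1] = 9
(x ⊛ y)[2] = 3
(x ⊛ y)[3] = 3
(x ⊛ y)[4] = 1

x ⊛ y = [0, 9, 3, 3, 1]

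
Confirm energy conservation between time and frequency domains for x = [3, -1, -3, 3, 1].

Time domain:
Σ|x[n]|² = |3|² + |-1|² + |-3|² + |3|² + |1|² = 29.0000

Frequency domain:
(1/5)Σ|X[k]|² = (1/5)(|3|² + |3.0000+5.4288i|² + |3.0000-4.5308i|² + |3.0000+4.5308i|² + |3.0000-5.4288i|²) = (1/5)·145.0000 = 29.0000

Both sides agree, confirming Parseval's theorem.

Σ|x[n]|² = (1/N)Σ|X[k]|² = 29.0000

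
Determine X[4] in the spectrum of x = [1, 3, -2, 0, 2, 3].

X[4] = Σ(n=0 to 5) x[n] · ω_6^(4n) where ω_6 = e^(-2πi/6)
= (1)·ω_6^0 + (3)·ω_6^4 + (-2)·ω_6^8 + (0)·ω_6^12 + (2)·ω_6^16 + (3)·ω_6^20

X[4] = -2.0000+3.4641i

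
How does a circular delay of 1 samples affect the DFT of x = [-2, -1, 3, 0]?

Time shift by 1: X_shifted[k] = ω_4^(1k) · X[k]
Shifted x = [0, -2, -1, 3]

DFT(x[n-1]) = [0, 1+5i, -2, 1-5i]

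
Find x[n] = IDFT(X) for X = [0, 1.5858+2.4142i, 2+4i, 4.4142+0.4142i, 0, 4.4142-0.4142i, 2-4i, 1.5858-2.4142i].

x[n] = (1/8) Σ(k=0 to 7) X[k] · e^(2πikn/8)

Computing each x[n]:
x[0] = 2
x[1] = -2
x[2] = -1
x[3] = 1
x[4] = -1
x[5] = 0
x[6] = 0
x[7] = 1

x = [2, -2, -1, 1, -1, 0, 0, 1]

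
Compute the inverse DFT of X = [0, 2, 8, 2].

x[n] = (1/4) Σ(k=0 to 3) X[k] · e^(2πikn/4)

Computing each x[n]:
x[0] = 3
x[1] = -2
x[2] = 1
x[3] = -2

x = [3, -2, 1, -2]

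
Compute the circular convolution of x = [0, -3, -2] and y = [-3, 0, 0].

(x ⊛ y)[n] = Σ(m=0 to 2) x[m] · y[(n-m) mod 3]

Computing each output sample:
(x ⊛ y)[0] = 0
(x ⊛ y)[1] = 9
(x ⊛ y)[2] = 6

x ⊛ y = [0, 9, 6]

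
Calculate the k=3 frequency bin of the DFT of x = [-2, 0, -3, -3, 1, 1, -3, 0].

X[3] = Σ(n=0 to 7) x[n] · ω_8^(3n) where ω_8 = e^(-2πi/8)
= (-2)·ω_8^0 + (0)·ω_8^3 + (-3)·ω_8^6 + (-3)·ω_8^9 + (1)·ω_8^12 + (1)·ω_8^15 + (-3)·ω_8^18 + (0)·ω_8^21

X[3] = -4.4142+2.8284i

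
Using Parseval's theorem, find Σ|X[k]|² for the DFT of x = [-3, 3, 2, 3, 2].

Parseval: Σ|x[n]|² = (1/N)Σ|X[k]|², so Σ|X[k]|² = N·Σ|x[n]|² = 5·35.0000

Σ|X[k]|² = N·Σ|x[n]|² = 5·35.0000 = 175.0000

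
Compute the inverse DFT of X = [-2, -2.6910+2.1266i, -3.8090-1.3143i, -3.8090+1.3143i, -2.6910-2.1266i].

x[n] = (1/5) Σ(k=0 to 4) X[k] · e^(2πikn/5)

Computing each x[n]:
x[0] = -3
x[1] = 0
x[2] = -1
x[3] = 1
x[4] = 1

x = [-3, 0, -1, 1, 1]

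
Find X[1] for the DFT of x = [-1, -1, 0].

X[1] = Σ(n=0 to 2) x[n] · ω_3^(1n) where ω_3 = e^(-2πi/3)
= (-1)·ω_3^0 + (-1)·ω_3^1 + (0)·ω_3^2

X[1] = -0.5000+0.8660i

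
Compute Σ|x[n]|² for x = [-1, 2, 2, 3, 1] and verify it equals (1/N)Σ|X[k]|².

Time domain:
Σ|x[n]|² = |-1|² + |2|² + |2|² + |3|² + |1|² = 19.0000

Frequency domain:
(1/5)Σ|X[k]|² = (1/5)(|7|² + |-4.1180-0.3633i|² + |-1.8820-1.5388i|² + |-1.8820+1.5388i|² + |-4.1180+0.3633i|²) = (1/5)·95.0000 = 19.0000

Both sides agree, confirming Parseval's theorem.

Σ|x[n]|² = (1/N)Σ|X[k]|² = 19.0000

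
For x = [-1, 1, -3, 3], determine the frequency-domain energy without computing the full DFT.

Parseval: Σ|x[n]|² = (1/N)Σ|X[k]|², so Σ|X[k]|² = N·Σ|x[n]|² = 4·20.0000

Σ|X[k]|² = N·Σ|x[n]|² = 4·20.0000 = 80.0000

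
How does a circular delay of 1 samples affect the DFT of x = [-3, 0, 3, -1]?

Time shift by 1: X_shifted[k] = ω_4^(1k) · X[k]
Shifted x = [-1, -3, 0, 3]

DFT(x[n-1]) = [-1, -1+6i, -1, -1-6i]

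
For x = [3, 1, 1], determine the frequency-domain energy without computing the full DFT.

Parseval: Σ|x[n]|² = (1/N)Σ|X[k]|², so Σ|X[k]|² = N·Σ|x[n]|² = 3·11.0000

Σ|X[k]|² = N·Σ|x[n]|² = 3·11.0000 = 33.0000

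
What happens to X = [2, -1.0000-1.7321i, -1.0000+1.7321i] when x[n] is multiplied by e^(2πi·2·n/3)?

Modulation property: DFT(ω_3^(-2n)·x[n]) = X[(k-2) mod 3], so circularly shift X by 2 positions.

X[k-2] = [-1.0000-1.7321i, -1.0000+1.7321i, 2]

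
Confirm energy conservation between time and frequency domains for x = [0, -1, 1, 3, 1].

Time domain:
Σ|x[n]|² = |0|² + |-1|² + |1|² + |3|² + |1|² = 12.0000

Frequency domain:
(1/5)Σ|X[k]|² = (1/5)(|4|² + |-3.2361+3.0777i|² + |1.2361-0.7265i|² + |1.2361+0.7265i|² + |-3.2361-3.0777i|²) = (1/5)·60.0000 = 12.0000

Both sides agree, confirming Parseval's theorem.

Σ|x[n]|² = (1/N)Σ|X[k]|² = 12.0000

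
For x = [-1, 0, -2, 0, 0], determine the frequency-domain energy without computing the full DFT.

Parseval: Σ|x[n]|² = (1/N)Σ|X[k]|², so Σ|X[k]|² = N·Σ|x[n]|² = 5·5.0000

Σ|X[k]|² = N·Σ|x[n]|² = 5·5.0000 = 25.0000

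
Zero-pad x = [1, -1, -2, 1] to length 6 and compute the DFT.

Original 4-point DFT: [-1, 3+2i, -1, 3-2i]
Zero-padded 6-point DFT provides frequency interpolation.

DFT_6([x, 0, ...]) = [-1, 0.5000+2.5981i, 3.5000-0.8660i, -1, 3.5000+0.8660i, 0.5000-2.5981i]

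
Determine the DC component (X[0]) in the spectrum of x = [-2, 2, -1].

X[0] = Σ(n=0 to 2) x[n] · ω_3^0 = Σ x[n]
= (-2) + (2) + (-1)

X[0] = -1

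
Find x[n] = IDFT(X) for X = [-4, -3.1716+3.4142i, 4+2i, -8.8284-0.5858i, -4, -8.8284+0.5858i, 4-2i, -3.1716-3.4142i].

x[n] = (1/8) Σ(k=0 to 7) X[k] · e^(2πikn/8)

Computing each x[n]:
x[0] = -3
x[1] = 0
x[2] = -3
x[3] = -1
x[4] = 3
x[5] = -1
x[6] = -1
x[7] = 2

x = [-3, 0, -3, -1, 3, -1, -1, 2]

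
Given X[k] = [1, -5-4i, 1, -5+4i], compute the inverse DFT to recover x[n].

x[n] = (1/4) Σ(k=0 to 3) X[k] · e^(2πikn/4)

Computing each x[n]:
x[0] = -2
x[1] = 2
x[2] = 3
x[3] = -2

x = [-2, 2, 3, -2]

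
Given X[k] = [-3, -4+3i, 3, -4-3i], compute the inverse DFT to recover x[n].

x[n] = (1/4) Σ(k=0 to 3) X[k] · e^(2πikn/4)

Computing each x[n]:
x[0] = -2
x[1] = -3
x[2] = 2
x[3] = 0

x = [-2, -3, 2, 0]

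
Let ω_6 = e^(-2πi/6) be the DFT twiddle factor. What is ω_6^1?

ω_6^1 = e^(-2πi·1/6)
= cos(-2π·1/6) + i·sin(-2π·1/6)
= cos(-2π/6) + i·sin(-2π/6)

ω_6^1 = cos(-2π/6) + i·sin(-2π/6) = 0.5000-0.8660i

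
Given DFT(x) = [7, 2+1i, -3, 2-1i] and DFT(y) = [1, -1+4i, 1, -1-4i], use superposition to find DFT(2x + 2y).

By linearity: DFT(2x + 2y) = 2·DFT(x) + 2·DFT(y)
= 2·[7, 2+1i, -3, 2-1i] + 2·[1, -1+4i, 1, -1-4i]

Computing element-wise:
Z[0] = 2·(7) + 2·(1) = 16
Z[1] = 2·(2+1i) + 2·(-1+4i) = 2+10i
Z[2] = 2·(-3) + 2·(1) = -4
Z[3] = 2·(2-1i) + 2·(-1-4i) = 2-10i

DFT(2x + 2y) = 2·X + 2·Y = [16, 2+10i, -4, 2-10i]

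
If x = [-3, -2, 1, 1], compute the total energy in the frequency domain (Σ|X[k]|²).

Parseval: Σ|x[n]|² = (1/N)Σ|X[k]|², so Σ|X[k]|² = N·Σ|x[n]|² = 4·15.0000

Σ|X[k]|² = N·Σ|x[n]|² = 4·15.0000 = 60.0000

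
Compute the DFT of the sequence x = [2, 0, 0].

X[k] = Σ(n=0 to 2) x[n] · ω_3^(nk)
where ω_3 = e^(-2πi/3)

Computing each X[k]:
X[0] = 2
X[1] = 2
X[2] = 2

X = [2, 2, 2]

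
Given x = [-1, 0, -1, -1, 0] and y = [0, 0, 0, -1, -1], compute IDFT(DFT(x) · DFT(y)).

(x ⊛ y)[n] = Σ(m=0 to 4) x[m] · y[(n-m) mod 5]

Computing each output sample:
(x ⊛ y)[0] = 1
(x ⊛ y)[1] = 2
(x ⊛ y)[2] = 1
(x ⊛ y)[3] = 1
(x ⊛ y)[4] = 1

x ⊛ y = [1, 2, 1, 1, 1]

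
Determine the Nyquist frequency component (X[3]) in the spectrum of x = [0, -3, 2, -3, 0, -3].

X[3] = Σ(n=0 to 5) x[n] · ω_6^(3n) where ω_6 = e^(-2πi/6)
= (0)·ω_6^0 + (-3)·ω_6^3 + (2)·ω_6^6 + (-3)·ω_6^9 + (0)·ω_6^12 + (-3)·ω_6^15

X[3] = 11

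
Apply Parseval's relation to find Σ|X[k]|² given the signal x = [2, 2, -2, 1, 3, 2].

Parseval: Σ|x[n]|² = (1/N)Σ|X[k]|², so Σ|X[k]|² = N·Σ|x[n]|² = 6·26.0000

Σ|X[k]|² = N·Σ|x[n]|² = 6·26.0000 = 156.0000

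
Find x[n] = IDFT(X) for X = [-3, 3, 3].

x[n] = (1/3) Σ(k=0 to 2) X[k] · e^(2πikn/3)

Computing each x[n]:
x[0] = 1
x[1] = -2
x[2] = -2

x = [1, -2, -2]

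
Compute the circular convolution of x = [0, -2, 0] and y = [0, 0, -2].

(x ⊛ y)[n] = Σ(m=0 to 2) x[m] · y[(n-m) mod 3]

Computing each output sample:
(x ⊛ y)[0] = 4
(x ⊛ y)[1] = 0
(x ⊛ y)[2] = 0

x ⊛ y = [4, 0, 0]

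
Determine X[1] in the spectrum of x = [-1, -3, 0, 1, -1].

X[1] = Σ(n=0 to 4) x[n] · ω_5^(1n) where ω_5 = e^(-2πi/5)
= (-1)·ω_5^0 + (-3)·ω_5^1 + (0)·ω_5^2 + (1)·ω_5^3 + (-1)·ω_5^4

X[1] = -3.0451+2.4899i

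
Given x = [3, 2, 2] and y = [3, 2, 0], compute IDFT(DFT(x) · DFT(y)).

(x ⊛ y)[n] = Σ(m=0 to 2) x[m] · y[(n-m) mod 3]

Computing each output sample:
(x ⊛ y)[0] = 13
(x ⊛ y)[1] = 12
(x ⊛ y)[2] = 10

x ⊛ y = [13, 12, 10]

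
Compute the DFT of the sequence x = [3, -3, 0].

X[k] = Σ(n=0 to 2) x[n] · ω_3^(nk)
where ω_3 = e^(-2πi/3)

Computing each X[k]:
X[0] = 0
X[1] = 4.5000+2.5981i
X[2] = 4.5000-2.5981i

X = [0, 4.5000+2.5981i, 4.5000-2.5981i]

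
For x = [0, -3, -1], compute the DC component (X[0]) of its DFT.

X[0] = Σ(n=0 to 2) x[n] · ω_3^0 = Σ x[n]
= (0) + (-3) + (-1)

X[0] = -4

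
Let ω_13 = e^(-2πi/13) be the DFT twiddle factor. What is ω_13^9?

ω_13^9 = e^(-2πi·9/13)
= cos(-2π·9/13) + i·sin(-2π·9/13)
= cos(-18π/13) + i·sin(-18π/13)

ω_13^9 = cos(-18π/13) + i·sin(-18π/13) = -0.3546+0.9350i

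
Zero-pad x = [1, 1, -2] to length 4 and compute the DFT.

Original 3-point DFT: [0, 1.5000-2.5981i, 1.5000+2.5981i]
Zero-padded 4-point DFT provides frequency interpolation.

DFT_4([x, 0, ...]) = [0, 3-1i, -2, 3+1i]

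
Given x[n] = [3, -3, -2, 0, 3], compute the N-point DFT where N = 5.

X[k] = Σ(n=0 to 4) x[n] · ω_5^(nk)
where ω_5 = e^(-2πi/5)

Computing each X[k]:
X[0] = 1
X[1] = 4.6180+6.8819i
X[2] = 2.3820+1.6246i
X[3] = 2.3820-1.6246i
X[4] = 4.6180-6.8819i

X = [1, 4.6180+6.8819i, 2.3820+1.6246i, 2.3820-1.6246i, 4.6180-6.8819i]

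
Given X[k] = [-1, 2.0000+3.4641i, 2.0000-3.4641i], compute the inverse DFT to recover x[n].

x[n] = (1/3) Σ(k=0 to 2) X[k] · e^(2πikn/3)

Computing each x[n]:
x[0] = 1
x[1] = -3
x[2] = 1

x = [1, -3, 1]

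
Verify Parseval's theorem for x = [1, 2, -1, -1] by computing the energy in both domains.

Time domain:
Σ|x[n]|² = |1|² + |2|² + |-1|² + |-1|² = 7.0000

Frequency domain:
(1/4)Σ|X[k]|² = (1/4)(|1|² + |2-3i|² + |-1|² + |2+3i|²) = (1/4)·28.0000 = 7.0000

Both sides agree, confirming Parseval's theorem.

Σ|x[n]|² = (1/N)Σ|X[k]|² = 7.0000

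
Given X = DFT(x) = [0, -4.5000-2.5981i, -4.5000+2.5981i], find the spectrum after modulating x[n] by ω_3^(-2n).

Modulation property: DFT(ω_3^(-2n)·x[n]) = X[(k-2) mod 3], so circularly shift X by 2 positions.

X[k-2] = [-4.5000-2.5981i, -4.5000+2.5981i, 0]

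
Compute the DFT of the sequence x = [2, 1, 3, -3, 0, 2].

X[k] = Σ(n=0 to 5) x[n] · ω_6^(nk)
where ω_6 = e^(-2πi/6)

Computing each X[k]:
X[0] = 5
X[1] = 5.0000-1.7321i
X[2] = -4.0000+3.4641i
X[3] = 5
X[4] = -4.0000-3.4641i
X[5] = 5.0000+1.7321i

X = [5, 5.0000-1.7321i, -4.0000+3.4641i, 5, -4.0000-3.4641i, 5.0000+1.7321i]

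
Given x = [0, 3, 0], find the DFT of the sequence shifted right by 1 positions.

Time shift by 1: X_shifted[k] = ω_3^(1k) · X[k]
Shifted x = [0, 0, 3]

DFT(x[n-1]) = [3, -1.5000+2.5981i, -1.5000-2.5981i]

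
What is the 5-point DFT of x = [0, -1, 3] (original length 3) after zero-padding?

Original 3-point DFT: [2, -1.0000+3.4641i, -1.0000-3.4641i]
Zero-padded 5-point DFT provides frequency interpolation.

DFT_5([x, 0, ...]) = [2, -2.7361-0.8123i, 1.7361+3.4410i, 1.7361-3.4410i, -2.7361+0.8123i]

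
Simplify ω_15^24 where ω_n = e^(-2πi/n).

Since ω_15^15 = 1, powers reduce modulo 15.
24 mod 15 = 9
So ω_15^24 = ω_15^9 = e^(-2πi·9/15)

ω_15^24 = ω_15^9 = -0.8090+0.5878i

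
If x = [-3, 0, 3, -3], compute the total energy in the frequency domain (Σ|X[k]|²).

Parseval: Σ|x[n]|² = (1/N)Σ|X[k]|², so Σ|X[k]|² = N·Σ|x[n]|² = 4·27.0000

Σ|X[k]|² = N·Σ|x[n]|² = 4·27.0000 = 108.0000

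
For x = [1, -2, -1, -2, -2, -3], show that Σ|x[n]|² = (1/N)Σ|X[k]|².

Time domain:
Σ|x[n]|² = |1|² + |-2|² + |-1|² + |-2|² + |-2|² + |-3|² = 23.0000

Frequency domain:
(1/6)Σ|X[k]|² = (1/6)(|-9|² + |2.0000-1.7321i|² + |3|² + |5|² + |3|² + |2.0000+1.7321i|²) = (1/6)·138.0000 = 23.0000

Both sides agree, confirming Parseval's theorem.

Σ|x[n]|² = (1/N)Σ|X[k]|² = 23.0000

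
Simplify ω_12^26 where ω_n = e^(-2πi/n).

Since ω_12^12 = 1, powers reduce modulo 12.
26 mod 12 = 2
So ω_12^26 = ω_12^2 = e^(-2πi·2/12)

ω_12^26 = ω_12^2 = 0.5000-0.8660i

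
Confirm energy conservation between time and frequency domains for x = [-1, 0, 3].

Time domain:
Σ|x[n]|² = |-1|² + |0|² + |3|² = 10.0000

Frequency domain:
(1/3)Σ|X[k]|² = (1/3)(|2|² + |-2.5000+2.5981i|² + |-2.5000-2.5981i|²) = (1/3)·30.0000 = 10.0000

Both sides agree, confirming Parseval's theorem.

Σ|x[n]|² = (1/N)Σ|X[k]|² = 10.0000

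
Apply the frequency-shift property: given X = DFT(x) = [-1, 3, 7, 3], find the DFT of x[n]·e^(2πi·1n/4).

Modulation property: DFT(ω_4^(-1n)·x[n]) = X[(k-1) mod 4], so circularly shift X by 1 positions.

X[k-1] = [3, -1, 3, 7]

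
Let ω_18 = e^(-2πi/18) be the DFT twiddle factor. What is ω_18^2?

ω_18^2 = e^(-2πi·2/18)
= cos(-2π·2/18) + i·sin(-2π·2/18)
= cos(-4π/18) + i·sin(-4π/18)

ω_18^2 = cos(-4π/18) + i·sin(-4π/18) = 0.7660-0.6428i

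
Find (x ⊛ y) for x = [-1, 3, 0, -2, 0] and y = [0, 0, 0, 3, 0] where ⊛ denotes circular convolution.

(x ⊛ y)[n] = Σ(m=0 to 4) x[m] · y[(n-m) mod 5]

Computing each output sample:
(x ⊛ y)[0] = 0
(x ⊛ y)[1] = -6
(x ⊛ y)[2] = 0
(x ⊛ y)[3] = -3
(x ⊛ y)[4] = 9

x ⊛ y = [0, -6, 0, -3, 9]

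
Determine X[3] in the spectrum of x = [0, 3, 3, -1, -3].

X[3] = Σ(n=0 to 4) x[n] · ω_5^(3n) where ω_5 = e^(-2πi/5)
= (0)·ω_5^0 + (3)·ω_5^3 + (3)·ω_5^6 + (-1)·ω_5^9 + (-3)·ω_5^12

X[3] = 0.6180-0.2775i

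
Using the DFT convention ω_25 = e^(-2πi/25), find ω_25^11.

ω_25^11 = e^(-2πi·11/25)
= cos(-2π·11/25) + i·sin(-2π·11/25)
= cos(-22π/25) + i·sin(-22π/25)

ω_25^11 = cos(-22π/25) + i·sin(-22π/25) = -0.9298-0.3681i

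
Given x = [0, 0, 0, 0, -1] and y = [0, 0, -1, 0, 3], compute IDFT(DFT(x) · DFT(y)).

(x ⊛ y)[n] = Σ(m=0 to 4) x[m] · y[(n-m) mod 5]

Computing each output sample:
(x ⊛ y)[0] = 0
(x ⊛ y)[1] = 1
(x ⊛ y)[2] = 0
(x ⊛ y)[3] = -3
(x ⊛ y)[4] = 0

x ⊛ y = [0, 1, 0, -3, 0]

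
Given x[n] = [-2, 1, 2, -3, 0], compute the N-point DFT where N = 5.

X[k] = Σ(n=0 to 4) x[n] · ω_5^(nk)
where ω_5 = e^(-2πi/5)

Computing each X[k]:
X[0] = -2
X[1] = -0.8820-3.8900i
X[2] = -3.1180+4.1675i
X[3] = -3.1180-4.1675i
X[4] = -0.8820+3.8900i

X = [-2, -0.8820-3.8900i, -3.1180+4.1675i, -3.1180-4.1675i, -0.8820+3.8900i]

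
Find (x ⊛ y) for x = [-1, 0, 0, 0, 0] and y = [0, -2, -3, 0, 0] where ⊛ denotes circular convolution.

(x ⊛ y)[n] = Σ(m=0 to 4) x[m] · y[(n-m) mod 5]

Computing each output sample:
(x ⊛ y)[0] = 0
(x ⊛ y)[1] = 2
(x ⊛ y)[2] = 3
(x ⊛ y)[3] = 0
(x ⊛ y)[4] = 0

x ⊛ y = [0, 2, 3, 0, 0]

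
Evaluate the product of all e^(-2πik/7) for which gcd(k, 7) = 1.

The primitive 7th roots of unity are ω_7^k for k coprime to 7: k ∈ {1, 2, 3, 4, 5, 6}
Their product equals the constant term of the cyclotomic polynomial Φ_7(x) up to sign.
For n ≥ 3, the product of all primitive nth roots of unity is 1. (For n=1 it is 1; for n=2 it is -1.)

1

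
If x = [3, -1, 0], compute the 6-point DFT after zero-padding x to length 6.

Original 3-point DFT: [2, 3.5000+0.8660i, 3.5000-0.8660i]
Zero-padded 6-point DFT provides frequency interpolation.

DFT_6([x, 0, ...]) = [2, 2.5000+0.8660i, 3.5000+0.8660i, 4, 3.5000-0.8660i, 2.5000-0.8660i]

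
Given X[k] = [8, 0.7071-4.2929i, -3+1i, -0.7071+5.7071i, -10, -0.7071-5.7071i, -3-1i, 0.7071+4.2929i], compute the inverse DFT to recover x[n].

x[n] = (1/8) Σ(k=0 to 7) X[k] · e^(2πikn/8)

Computing each x[n]:
x[0] = -1
x[1] = 2
x[2] = 3
x[3] = 2
x[4] = -1
x[5] = 2
x[6] = -2
x[7] = 3

x = [-1, 2, 3, 2, -1, 2, -2, 3]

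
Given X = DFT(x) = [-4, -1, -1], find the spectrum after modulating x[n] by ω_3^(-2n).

Modulation property: DFT(ω_3^(-2n)·x[n]) = X[(k-2) mod 3], so circularly shift X by 2 positions.

X[k-2] = [-1, -1, -4]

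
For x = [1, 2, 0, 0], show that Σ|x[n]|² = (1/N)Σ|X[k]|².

Time domain:
Σ|x[n]|² = |1|² + |2|² + |0|² + |0|² = 5.0000

Frequency domain:
(1/4)Σ|X[k]|² = (1/4)(|3|² + |1-2i|² + |-1|² + |1+2i|²) = (1/4)·20.0000 = 5.0000

Both sides agree, confirming Parseval's theorem.

Σ|x[n]|² = (1/N)Σ|X[k]|² = 5.0000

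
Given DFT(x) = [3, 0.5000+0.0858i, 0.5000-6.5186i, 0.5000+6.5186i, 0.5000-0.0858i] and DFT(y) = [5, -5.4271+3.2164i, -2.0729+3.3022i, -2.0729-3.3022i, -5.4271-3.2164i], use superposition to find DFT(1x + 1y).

By linearity: DFT(1x + 1y) = 1·DFT(x) + 1·DFT(y)
= 1·[3, 0.5000+0.0858i, 0.5000-6.5186i, 0.5000+6.5186i, 0.5000-0.0858i] + 1·[5, -5.4271+3.2164i, -2.0729+3.3022i, -2.0729-3.3022i, -5.4271-3.2164i]

Computing element-wise:
Z[0] = 1·(3) + 1·(5) = 8
Z[1] = 1·(0.5000+0.0858i) + 1·(-5.4271+3.2164i) = -4.9271+3.3022i
Z[2] = 1·(0.5000-6.5186i) + 1·(-2.0729+3.3022i) = -1.5729-3.2164i
Z[3] = 1·(0.5000+6.5186i) + 1·(-2.0729-3.3022i) = -1.5729+3.2164i
Z[4] = 1·(0.5000-0.0858i) + 1·(-5.4271-3.2164i) = -4.9271-3.3022i

DFT(1x + 1y) = 1·X + 1·Y = [8, -4.9271+3.3022i, -1.5729-3.2164i, -1.5729+3.2164i, -4.9271-3.3022i]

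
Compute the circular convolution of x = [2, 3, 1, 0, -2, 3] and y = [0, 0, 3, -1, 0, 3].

(x ⊛ y)[n] = Σ(m=0 to 5) x[m] · y[(n-m) mod 6]

Computing each output sample:
(x ⊛ y)[0] = 3
(x ⊛ y)[1] = 14
(x ⊛ y)[2] = 3
(x ⊛ y)[3] = 1
(x ⊛ y)[4] = 9
(x ⊛ y)[5] = 5

x ⊛ y = [3, 14, 3, 1, 9, 5]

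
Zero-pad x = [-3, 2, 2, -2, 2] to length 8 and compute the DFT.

Original 5-point DFT: [1, -1.7639-2.3511i, -6.2361+3.8042i, -6.2361-3.8042i, -1.7639+2.3511i]
Zero-padded 8-point DFT provides frequency interpolation.

DFT_8([x, 0, ...]) = [1, -2.1716-2.0000i, -3-4i, -7.8284+2.0000i, 1, -7.8284-2.0000i, -3+4i, -2.1716+2.0000i]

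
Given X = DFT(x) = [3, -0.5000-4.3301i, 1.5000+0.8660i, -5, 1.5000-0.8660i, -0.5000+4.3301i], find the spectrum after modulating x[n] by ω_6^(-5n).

Modulation property: DFT(ω_6^(-5n)·x[n]) = X[(k-5) mod 6], so circularly shift X by 5 positions.

X[k-5] = [-0.5000-4.3301i, 1.5000+0.8660i, -5, 1.5000-0.8660i, -0.5000+4.3301i, 3]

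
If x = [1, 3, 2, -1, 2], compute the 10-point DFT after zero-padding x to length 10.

Original 5-point DFT: [7, 1.7361-2.7144i, -2.7361+2.2654i, -2.7361-2.2654i, 1.7361+2.7144i]
Zero-padded 10-point DFT provides frequency interpolation.

DFT_10([x, 0, ...]) = [7, 2.7361-3.8900i, 1.7361-2.7144i, -1.7361-4.1675i, -2.7361+2.2654i, 3, -2.7361-2.2654i, -1.7361+4.1675i, 1.7361+2.7144i, 2.7361+3.8900i]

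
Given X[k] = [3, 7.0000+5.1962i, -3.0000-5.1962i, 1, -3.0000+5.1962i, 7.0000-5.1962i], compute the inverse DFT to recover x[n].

x[n] = (1/6) Σ(k=0 to 5) X[k] · e^(2πikn/6)

Computing each x[n]:
x[0] = 2
x[1] = 2
x[2] = -3
x[3] = -3
x[4] = 3
x[5] = 2

x = [2, 2, -3, -3, 3, 2]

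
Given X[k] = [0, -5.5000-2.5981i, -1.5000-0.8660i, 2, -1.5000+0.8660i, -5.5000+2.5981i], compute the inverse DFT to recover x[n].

x[n] = (1/6) Σ(k=0 to 5) X[k] · e^(2πikn/6)

Computing each x[n]:
x[0] = -2
x[1] = 0
x[2] = 2
x[3] = 1
x[4] = 1
x[5] = -2

x = [-2, 0, 2, 1, 1, -2]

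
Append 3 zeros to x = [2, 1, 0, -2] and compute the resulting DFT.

Original 4-point DFT: [1, 2-3i, 3, 2+3i]
Zero-padded 7-point DFT provides frequency interpolation.

DFT_7([x, 0, ...]) = [1, 4.4254+0.0859i, 0.5305-2.5386i, 1.5441+1.5160i, 1.5441-1.5160i, 0.5305+2.5386i, 4.4254-0.0859i]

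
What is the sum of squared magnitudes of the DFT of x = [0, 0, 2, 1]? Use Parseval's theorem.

Parseval: Σ|x[n]|² = (1/N)Σ|X[k]|², so Σ|X[k]|² = N·Σ|x[n]|² = 4·5.0000

Σ|X[k]|² = N·Σ|x[n]|² = 4·5.0000 = 20.0000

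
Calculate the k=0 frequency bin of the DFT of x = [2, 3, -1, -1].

X[0] = Σ(n=0 to 3) x[n] · ω_4^0 = Σ x[n]
= (2) + (3) + (-1) + (-1)

X[0] = 3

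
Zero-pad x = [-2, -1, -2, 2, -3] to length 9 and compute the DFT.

Original 5-point DFT: [-6, -3.2361+0.4490i, 1.2361-4.9798i, 1.2361+4.9798i, -3.2361-0.4490i]
Zero-padded 9-point DFT provides frequency interpolation.

DFT_9([x, 0, ...]) = [-6, -1.2943+1.9064i, -3.5924+1.4725i, 3.0000+1.7321i, -4.1133-5.6300i, -4.1133+5.6300i, 3.0000-1.7321i, -3.5924-1.4725i, -1.2943-1.9064i]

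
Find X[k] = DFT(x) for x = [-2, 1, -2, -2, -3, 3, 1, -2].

X[k] = Σ(n=0 to 7) x[n] · ω_8^(nk)
where ω_8 = e^(-2πi/8)

Computing each X[k]:
X[0] = -6
X[1] = -0.4142+4.4142i
X[2] = -4-8i
X[3] = 2.4142-1.5858i
X[4] = -6
X[5] = 2.4142+1.5858i
X[6] = -4+8i
X[7] = -0.4142-4.4142i

X = [-6, -0.4142+4.4142i, -4-8i, 2.4142-1.5858i, -6, 2.4142+1.5858i, -4+8i, -0.4142-4.4142i]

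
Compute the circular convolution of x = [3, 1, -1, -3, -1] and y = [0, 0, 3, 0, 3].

(x ⊛ y)[n] = Σ(m=0 to 4) x[m] · y[(n-m) mod 5]

Computing each output sample:
(x ⊛ y)[0] = -6
(x ⊛ y)[1] = -6
(x ⊛ y)[2] = 0
(x ⊛ y)[3] = 0
(x ⊛ y)[4] = 6

x ⊛ y = [-6, -6, 0, 0, 6]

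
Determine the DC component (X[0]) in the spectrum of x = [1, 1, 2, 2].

X[0] = Σ(n=0 to 3) x[n] · ω_4^0 = Σ x[n]
= (1) + (1) + (2) + (2)

X[0] = 6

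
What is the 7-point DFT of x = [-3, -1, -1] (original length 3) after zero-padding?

Original 3-point DFT: [-5, -2, -2]
Zero-padded 7-point DFT provides frequency interpolation.

DFT_7([x, 0, ...]) = [-5, -3.4010+1.7568i, -1.8765+0.5410i, -2.7225-0.3479i, -2.7225+0.3479i, -1.8765-0.5410i, -3.4010-1.7568i]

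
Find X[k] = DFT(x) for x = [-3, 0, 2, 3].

X[k] = Σ(n=0 to 3) x[n] · ω_4^(nk)
where ω_4 = e^(-2πi/4)

Computing each X[k]:
X[0] = 2
X[1] = -5+3i
X[2] = -4
X[3] = -5-3i

X = [2, -5+3i, -4, -5-3i]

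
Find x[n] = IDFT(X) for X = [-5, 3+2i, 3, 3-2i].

x[n] = (1/4) Σ(k=0 to 3) X[k] · e^(2πikn/4)

Computing each x[n]:
x[0] = 1
x[1] = -3
x[2] = -2
x[3] = -1

x = [1, -3, -2, -1]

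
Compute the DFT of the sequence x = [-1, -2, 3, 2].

X[k] = Σ(n=0 to 3) x[n] · ω_4^(nk)
where ω_4 = e^(-2πi/4)

Computing each X[k]:
X[0] = 2
X[1] = -4+4i
X[2] = 2
X[3] = -4-4i

X = [2, -4+4i, 2, -4-4i]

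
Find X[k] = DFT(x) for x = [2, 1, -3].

X[k] = Σ(n=0 to 2) x[n] · ω_3^(nk)
where ω_3 = e^(-2πi/3)

Computing each X[k]:
X[0] = 0
X[1] = 3.0000-3.4641i
X[2] = 3.0000+3.4641i

X = [0, 3.0000-3.4641i, 3.0000+3.4641i]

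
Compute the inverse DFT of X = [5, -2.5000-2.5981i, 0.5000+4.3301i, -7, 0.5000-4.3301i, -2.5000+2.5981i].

x[n] = (1/6) Σ(k=0 to 5) X[k] · e^(2πikn/6)

Computing each x[n]:
x[0] = -1
x[1] = 1
x[2] = 2
x[3] = 3
x[4] = -2
x[5] = 2

x = [-1, 1, 2, 3, -2, 2]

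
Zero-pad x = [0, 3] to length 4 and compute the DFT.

Original 2-point DFT: [3, -3]
Zero-padded 4-point DFT provides frequency interpolation.

DFT_4([x, 0, ...]) = [3, -3i, -3, 3i]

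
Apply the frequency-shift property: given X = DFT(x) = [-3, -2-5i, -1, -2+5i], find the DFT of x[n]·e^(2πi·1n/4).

Modulation property: DFT(ω_4^(-1n)·x[n]) = X[(k-1) mod 4], so circularly shift X by 1 positions.

X[k-1] = [-2+5i, -3, -2-5i, -1]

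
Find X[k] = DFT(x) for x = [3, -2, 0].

X[k] = Σ(n=0 to 2) x[n] · ω_3^(nk)
where ω_3 = e^(-2πi/3)

Computing each X[k]:
X[0] = 1
X[1] = 4.0000+1.7321i
X[2] = 4.0000-1.7321i

X = [1, 4.0000+1.7321i, 4.0000-1.7321i]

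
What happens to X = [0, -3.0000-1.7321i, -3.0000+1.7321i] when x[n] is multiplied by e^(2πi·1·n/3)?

Modulation property: DFT(ω_3^(-1n)·x[n]) = X[(k-1) mod 3], so circularly shift X by 1 positions.

X[k-1] = [-3.0000+1.7321i, 0, -3.0000-1.7321i]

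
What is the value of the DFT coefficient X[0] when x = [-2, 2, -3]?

X[0] = Σ(n=0 to 2) x[n] · ω_3^0 = Σ x[n]
= (-2) + (2) + (-3)

X[0] = -3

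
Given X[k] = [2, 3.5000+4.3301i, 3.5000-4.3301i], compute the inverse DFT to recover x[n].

x[n] = (1/3) Σ(k=0 to 2) X[k] · e^(2πikn/3)

Computing each x[n]:
x[0] = 3
x[1] = -3
x[2] = 2

x = [3, -3, 2]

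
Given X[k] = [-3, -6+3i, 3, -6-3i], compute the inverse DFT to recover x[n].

x[n] = (1/4) Σ(k=0 to 3) X[k] · e^(2πikn/4)

Computing each x[n]:
x[0] = -3
x[1] = -3
x[2] = 3
x[3] = 0

x = [-3, -3, 3, 0]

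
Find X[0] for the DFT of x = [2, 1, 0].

X[0] = Σ(n=0 to 2) x[n] · ω_3^0 = Σ x[n]
= (2) + (1) + (0)

X[0] = 3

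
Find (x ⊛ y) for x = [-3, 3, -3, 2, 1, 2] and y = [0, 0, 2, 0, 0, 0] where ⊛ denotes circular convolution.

(x ⊛ y)[n] = Σ(m=0 to 5) x[m] · y[(n-m) mod 6]

Computing each output sample:
(x ⊛ y)[0] = 2
(x ⊛ y)[1] = 4
(x ⊛ y)[2] = -6
(x ⊛ y)[3] = 6
(x ⊛ y)[4] = -6
(x ⊛ y)[5] = 4

x ⊛ y = [2, 4, -6, 6, -6, 4]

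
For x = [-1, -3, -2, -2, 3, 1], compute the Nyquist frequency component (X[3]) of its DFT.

X[3] = Σ(n=0 to 5) x[n] · ω_6^(3n) where ω_6 = e^(-2πi/6)
= (-1)·ω_6^0 + (-3)·ω_6^3 + (-2)·ω_6^6 + (-2)·ω_6^9 + (3)·ω_6^12 + (1)·ω_6^15

X[3] = 4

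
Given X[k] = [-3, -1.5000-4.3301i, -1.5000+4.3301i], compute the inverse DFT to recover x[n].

x[n] = (1/3) Σ(k=0 to 2) X[k] · e^(2πikn/3)

Computing each x[n]:
x[0] = -2
x[1] = 2
x[2] = -3

x = [-2, 2, -3]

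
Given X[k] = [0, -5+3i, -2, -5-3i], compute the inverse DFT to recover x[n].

x[n] = (1/4) Σ(k=0 to 3) X[k] · e^(2πikn/4)

Computing each x[n]:
x[0] = -3
x[1] = -1
x[2] = 2
x[3] = 2

x = [-3, -1, 2, 2]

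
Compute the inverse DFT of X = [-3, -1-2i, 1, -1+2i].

x[n] = (1/4) Σ(k=0 to 3) X[k] · e^(2πikn/4)

Computing each x[n]:
x[0] = -1
x[1] = 0
x[2] = 0
x[3] = -2

x = [-1, 0, 0, -2]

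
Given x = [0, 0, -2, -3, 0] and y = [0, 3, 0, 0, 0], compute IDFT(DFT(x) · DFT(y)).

(x ⊛ y)[n] = Σ(m=0 to 4) x[m] · y[(n-m) mod 5]

Computing each output sample:
(x ⊛ y)[0] = 0
(x ⊛ y)[1] = 0
(x ⊛ y)[2] = 0
(x ⊛ y)[3] = -6
(x ⊛ y)[4] = -9

x ⊛ y = [0, 0, 0, -6, -9]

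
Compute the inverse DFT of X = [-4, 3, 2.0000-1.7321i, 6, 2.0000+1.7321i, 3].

x[n] = (1/6) Σ(k=0 to 5) X[k] · e^(2πikn/6)

Computing each x[n]:
x[0] = 2
x[1] = -1
x[2] = -1
x[3] = -2
x[4] = 0
x[5] = -2

x = [2, -1, -1, -2, 0, -2]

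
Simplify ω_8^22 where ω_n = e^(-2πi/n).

Since ω_8^8 = 1, powers reduce modulo 8.
22 mod 8 = 6
So ω_8^22 = ω_8^6 = e^(-2πi·6/8)

ω_8^22 = ω_8^6 = 1i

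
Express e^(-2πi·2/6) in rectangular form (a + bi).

ω_6^2 = e^(-2πi·2/6)
= cos(-2π·2/6) + i·sin(-2π·2/6)
= cos(-4π/6) + i·sin(-4π/6)

ω_6^2 = cos(-4π/6) + i·sin(-4π/6) = -0.5000-0.8660i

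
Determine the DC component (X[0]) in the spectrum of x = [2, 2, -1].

X[0] = Σ(n=0 to 2) x[n] · ω_3^0 = Σ x[n]
= (2) + (2) + (-1)

X[0] = 3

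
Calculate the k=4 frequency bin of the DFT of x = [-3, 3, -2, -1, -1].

X[4] = Σ(n=0 to 4) x[n] · ω_5^(4n) where ω_5 = e^(-2πi/5)
= (-3)·ω_5^0 + (3)·ω_5^4 + (-2)·ω_5^8 + (-1)·ω_5^12 + (-1)·ω_5^16

X[4] = 0.0451+3.2164i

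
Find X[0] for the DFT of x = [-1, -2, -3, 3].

X[0] = Σ(n=0 to 3) x[n] · ω_4^0 = Σ x[n]
= (-1) + (-2) + (-3) + (3)

X[0] = -3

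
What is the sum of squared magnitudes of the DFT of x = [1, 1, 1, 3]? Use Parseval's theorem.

Parseval: Σ|x[n]|² = (1/N)Σ|X[k]|², so Σ|X[k]|² = N·Σ|x[n]|² = 4·12.0000

Σ|X[k]|² = N·Σ|x[n]|² = 4·12.0000 = 48.0000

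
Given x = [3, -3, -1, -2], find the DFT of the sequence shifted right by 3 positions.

Time shift by 3: X_shifted[k] = ω_4^(3k) · X[k]
Shifted x = [-3, -1, -2, 3]

DFT(x[n-3]) = [-3, -1+4i, -7, -1-4i]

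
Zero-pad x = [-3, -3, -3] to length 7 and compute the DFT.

Original 3-point DFT: [-9, 0, 0]
Zero-padded 7-point DFT provides frequency interpolation.

DFT_7([x, 0, ...]) = [-9, -4.2029+5.2703i, 0.3705+1.6231i, -2.1676-1.0438i, -2.1676+1.0438i, 0.3705-1.6231i, -4.2029-5.2703i]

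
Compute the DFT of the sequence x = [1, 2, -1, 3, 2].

X[k] = Σ(n=0 to 4) x[n] · ω_5^(nk)
where ω_5 = e^(-2πi/5)

Computing each X[k]:
X[0] = 7
X[1] = 0.6180+2.3511i
X[2] = -1.6180-3.8042i
X[3] = -1.6180+3.8042i
X[4] = 0.6180-2.3511i

X = [7, 0.6180+2.3511i, -1.6180-3.8042i, -1.6180+3.8042i, 0.6180-2.3511i]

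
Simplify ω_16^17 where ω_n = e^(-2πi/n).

Since ω_16^16 = 1, powers reduce modulo 16.
17 mod 16 = 1
So ω_16^17 = ω_16^1 = e^(-2πi·1/16)

ω_16^17 = ω_16^1 = 0.9239-0.3827i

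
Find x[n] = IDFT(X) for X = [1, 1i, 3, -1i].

x[n] = (1/4) Σ(k=0 to 3) X[k] · e^(2πikn/4)

Computing each x[n]:
x[0] = 1
x[1] = -1
x[2] = 1
x[3] = 0

x = [1, -1, 1, 0]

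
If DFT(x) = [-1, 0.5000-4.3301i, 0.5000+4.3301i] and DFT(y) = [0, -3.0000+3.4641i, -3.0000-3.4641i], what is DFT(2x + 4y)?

By linearity: DFT(2x + 4y) = 2·DFT(x) + 4·DFT(y)
= 2·[-1, 0.5000-4.3301i, 0.5000+4.3301i] + 4·[0, -3.0000+3.4641i, -3.0000-3.4641i]

Computing element-wise:
Z[0] = 2·(-1) + 4·(0) = -2
Z[1] = 2·(0.5000-4.3301i) + 4·(-3.0000+3.4641i) = -11.0000+5.1962i
Z[2] = 2·(0.5000+4.3301i) + 4·(-3.0000-3.4641i) = -11.0000-5.1962i

DFT(2x + 4y) = 2·X + 4·Y = [-2, -11.0000+5.1962i, -11.0000-5.1962i]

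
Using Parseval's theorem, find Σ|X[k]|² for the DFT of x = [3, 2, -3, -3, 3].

Parseval: Σ|x[n]|² = (1/N)Σ|X[k]|², so Σ|X[k]|² = N·Σ|x[n]|² = 5·40.0000

Σ|X[k]|² = N·Σ|x[n]|² = 5·40.0000 = 200.0000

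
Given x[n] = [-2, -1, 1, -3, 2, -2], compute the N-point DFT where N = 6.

X[k] = Σ(n=0 to 5) x[n] · ω_6^(nk)
where ω_6 = e^(-2πi/6)

Computing each X[k]:
X[0] = -5
X[1] = -2
X[2] = -5.0000-1.7321i
X[3] = 7
X[4] = -5.0000+1.7321i
X[5] = -2

X = [-5, -2, -5.0000-1.7321i, 7, -5.0000+1.7321i, -2]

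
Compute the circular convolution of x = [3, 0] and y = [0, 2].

(x ⊛ y)[n] = Σ(m=0 to 1) x[m] · y[(n-m) mod 2]

Computing each output sample:
(x ⊛ y)[0] = 0
(x ⊛ y)[1] = 6

x ⊛ y = [0, 6]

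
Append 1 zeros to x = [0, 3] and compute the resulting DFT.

Original 2-point DFT: [3, -3]
Zero-padded 3-point DFT provides frequency interpolation.

DFT_3([x, 0, ...]) = [3, -1.5000-2.5981i, -1.5000+2.5981i]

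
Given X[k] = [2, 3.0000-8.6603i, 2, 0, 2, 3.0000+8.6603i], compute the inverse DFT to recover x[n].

x[n] = (1/6) Σ(k=0 to 5) X[k] · e^(2πikn/6)

Computing each x[n]:
x[0] = 2
x[1] = 3
x[2] = 2
x[3] = 0
x[4] = -3
x[5] = -2

x = [2, 3, 2, 0, -3, -2]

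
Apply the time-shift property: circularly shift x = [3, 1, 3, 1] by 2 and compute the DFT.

Time shift by 2: X_shifted[k] = ω_4^(2k) · X[k]
Shifted x = [3, 1, 3, 1]

DFT(x[n-2]) = [8, 0, 4, 0]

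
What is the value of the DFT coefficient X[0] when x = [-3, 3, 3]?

X[0] = Σ(n=0 to 2) x[n] · ω_3^0 = Σ x[n]
= (-3) + (3) + (3)

X[0] = 3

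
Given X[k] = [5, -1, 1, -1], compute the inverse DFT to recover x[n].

x[n] = (1/4) Σ(k=0 to 3) X[k] · e^(2πikn/4)

Computing each x[n]:
x[0] = 1
x[1] = 1
x[2] = 2
x[3] = 1

x = [1, 1, 2, 1]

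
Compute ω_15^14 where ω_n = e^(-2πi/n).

ω_15^14 = e^(-2πi·14/15)
= cos(-2π·14/15) + i·sin(-2π·14/15)
= cos(-28π/15) + i·sin(-28π/15)

ω_15^14 = cos(-28π/15) + i·sin(-28π/15) = 0.9135+0.4067i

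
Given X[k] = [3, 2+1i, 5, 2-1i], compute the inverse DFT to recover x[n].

x[n] = (1/4) Σ(k=0 to 3) X[k] · e^(2πikn/4)

Computing each x[n]:
x[0] = 3
x[1] = -1
x[2] = 1
x[3] = 0

x = [3, -1, 1, 0]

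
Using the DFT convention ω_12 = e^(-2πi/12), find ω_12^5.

ω_12^5 = e^(-2πi·5/12)
= cos(-2π·5/12) + i·sin(-2π·5/12)
= cos(-10π/12) + i·sin(-10π/12)

ω_12^5 = cos(-10π/12) + i·sin(-10π/12) = -0.8660-0.5000i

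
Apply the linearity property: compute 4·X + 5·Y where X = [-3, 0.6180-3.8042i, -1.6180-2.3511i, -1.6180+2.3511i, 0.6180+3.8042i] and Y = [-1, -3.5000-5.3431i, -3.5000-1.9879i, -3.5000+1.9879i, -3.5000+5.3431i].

By linearity: DFT(4x + 5y) = 4·DFT(x) + 5·DFT(y)
= 4·[-3, 0.6180-3.8042i, -1.6180-2.3511i, -1.6180+2.3511i, 0.6180+3.8042i] + 5·[-1, -3.5000-5.3431i, -3.5000-1.9879i, -3.5000+1.9879i, -3.5000+5.3431i]

Computing element-wise:
Z[0] = 4·(-3) + 5·(-1) = -17
Z[1] = 4·(0.6180-3.8042i) + 5·(-3.5000-5.3431i) = -15.0280-41.9323i
Z[2] = 4·(-1.6180-2.3511i) + 5·(-3.5000-1.9879i) = -23.9720-19.3439i
Z[3] = 4·(-1.6180+2.3511i) + 5·(-3.5000+1.9879i) = -23.9720+19.3439i
Z[4] = 4·(0.6180+3.8042i) + 5·(-3.5000+5.3431i) = -15.0280+41.9323i

DFT(4x + 5y) = 4·X + 5·Y = [-17, -15.0280-41.9323i, -23.9720-19.3439i, -23.9720+19.3439i, -15.0280+41.9323i]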